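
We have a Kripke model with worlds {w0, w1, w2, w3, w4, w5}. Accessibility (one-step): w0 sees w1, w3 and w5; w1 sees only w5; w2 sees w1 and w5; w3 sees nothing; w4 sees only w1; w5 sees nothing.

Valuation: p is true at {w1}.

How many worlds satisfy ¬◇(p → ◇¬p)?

w0: ◇(p → ◇¬p) is T. ✗
w1: ◇(p → ◇¬p) is T. ✗
w2: ◇(p → ◇¬p) is T. ✗
w3: ◇(p → ◇¬p) is F. ✓
w4: ◇(p → ◇¬p) is T. ✗
w5: ◇(p → ◇¬p) is F. ✓
Satisfying worlds: {w3, w5}.

2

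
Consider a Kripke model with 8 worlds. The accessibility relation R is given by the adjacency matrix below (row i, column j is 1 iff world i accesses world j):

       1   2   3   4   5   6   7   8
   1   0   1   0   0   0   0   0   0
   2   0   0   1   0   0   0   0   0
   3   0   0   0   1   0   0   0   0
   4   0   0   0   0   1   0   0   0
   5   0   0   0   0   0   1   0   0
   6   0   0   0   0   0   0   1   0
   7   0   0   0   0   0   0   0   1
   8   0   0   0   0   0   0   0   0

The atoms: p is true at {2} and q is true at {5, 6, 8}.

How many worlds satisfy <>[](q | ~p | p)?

7

1: successors {2}; [](q | ~p | p) there: 2:T. ✓
2: successors {3}; [](q | ~p | p) there: 3:T. ✓
3: successors {4}; [](q | ~p | p) there: 4:T. ✓
4: successors {5}; [](q | ~p | p) there: 5:T. ✓
5: successors {6}; [](q | ~p | p) there: 6:T. ✓
6: successors {7}; [](q | ~p | p) there: 7:T. ✓
7: successors {8}; [](q | ~p | p) there: 8:T. ✓
8: no successors, so <>[](q | ~p | p) fails. ✗
Satisfying worlds: {1, 2, 3, 4, 5, 6, 7}.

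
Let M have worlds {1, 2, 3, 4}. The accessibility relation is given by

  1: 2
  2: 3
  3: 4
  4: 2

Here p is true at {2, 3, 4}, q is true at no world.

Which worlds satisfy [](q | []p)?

{1, 2, 3, 4}

1: successors {2}; q | []p there: 2:T. ✓
2: successors {3}; q | []p there: 3:T. ✓
3: successors {4}; q | []p there: 4:T. ✓
4: successors {2}; q | []p there: 2:T. ✓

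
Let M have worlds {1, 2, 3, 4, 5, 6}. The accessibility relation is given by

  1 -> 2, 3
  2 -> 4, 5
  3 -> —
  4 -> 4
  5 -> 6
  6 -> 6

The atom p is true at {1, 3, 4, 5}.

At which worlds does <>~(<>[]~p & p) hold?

1: successors {2, 3}; ~(<>[]~p & p) there: 2:T, 3:T. ✓
2: successors {4, 5}; ~(<>[]~p & p) there: 4:T, 5:F. ✓
3: no successors, so <>~(<>[]~p & p) fails. ✗
4: successors {4}; ~(<>[]~p & p) there: 4:T. ✓
5: successors {6}; ~(<>[]~p & p) there: 6:T. ✓
6: successors {6}; ~(<>[]~p & p) there: 6:T. ✓

{1, 2, 4, 5, 6}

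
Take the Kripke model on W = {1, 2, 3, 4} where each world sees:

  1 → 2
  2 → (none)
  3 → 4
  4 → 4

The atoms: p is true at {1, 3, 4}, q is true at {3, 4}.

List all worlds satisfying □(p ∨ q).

1: successors {2}; p ∨ q there: 2:F. ✗
2: no successors, so □(p ∨ q) holds vacuously. ✓
3: successors {4}; p ∨ q there: 4:T. ✓
4: successors {4}; p ∨ q there: 4:T. ✓

{2, 3, 4}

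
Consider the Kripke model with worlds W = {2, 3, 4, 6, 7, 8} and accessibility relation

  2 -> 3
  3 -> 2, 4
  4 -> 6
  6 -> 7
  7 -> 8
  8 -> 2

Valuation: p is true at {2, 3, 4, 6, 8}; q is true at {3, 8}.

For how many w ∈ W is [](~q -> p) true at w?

5

2: successors {3}; ~q -> p there: 3:T. ✓
3: successors {2, 4}; ~q -> p there: 2:T, 4:T. ✓
4: successors {6}; ~q -> p there: 6:T. ✓
6: successors {7}; ~q -> p there: 7:F. ✗
7: successors {8}; ~q -> p there: 8:T. ✓
8: successors {2}; ~q -> p there: 2:T. ✓
Satisfying worlds: {2, 3, 4, 7, 8}.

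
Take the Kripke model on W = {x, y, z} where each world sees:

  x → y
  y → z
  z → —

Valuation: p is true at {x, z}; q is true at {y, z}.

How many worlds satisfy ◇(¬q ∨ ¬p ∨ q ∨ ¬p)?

x: successors {y}; ¬q ∨ ¬p ∨ q ∨ ¬p there: y:T. ✓
y: successors {z}; ¬q ∨ ¬p ∨ q ∨ ¬p there: z:T. ✓
z: no successors, so ◇(¬q ∨ ¬p ∨ q ∨ ¬p) fails. ✗
Satisfying worlds: {x, y}.

2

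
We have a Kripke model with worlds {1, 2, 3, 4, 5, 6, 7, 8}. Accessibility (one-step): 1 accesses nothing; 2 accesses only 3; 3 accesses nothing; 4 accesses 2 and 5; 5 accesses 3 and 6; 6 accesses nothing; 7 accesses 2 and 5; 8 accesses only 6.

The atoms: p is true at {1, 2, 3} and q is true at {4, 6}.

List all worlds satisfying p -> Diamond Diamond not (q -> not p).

1: p is T, Diamond Diamond not (q -> not p) is F. ✗
2: p is T, Diamond Diamond not (q -> not p) is F. ✗
3: p is T, Diamond Diamond not (q -> not p) is F. ✗
4: p is F, Diamond Diamond not (q -> not p) is F. ✓
5: p is F, Diamond Diamond not (q -> not p) is F. ✓
6: p is F, Diamond Diamond not (q -> not p) is F. ✓
7: p is F, Diamond Diamond not (q -> not p) is F. ✓
8: p is F, Diamond Diamond not (q -> not p) is F. ✓

{4, 5, 6, 7, 8}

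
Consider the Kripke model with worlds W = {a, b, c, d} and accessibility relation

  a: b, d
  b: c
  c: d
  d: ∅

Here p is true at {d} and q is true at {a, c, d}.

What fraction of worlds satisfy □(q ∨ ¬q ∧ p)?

a: successors {b, d}; q ∨ ¬q ∧ p there: b:F, d:T. ✗
b: successors {c}; q ∨ ¬q ∧ p there: c:T. ✓
c: successors {d}; q ∨ ¬q ∧ p there: d:T. ✓
d: no successors, so □(q ∨ ¬q ∧ p) holds vacuously. ✓
That's 3 of 4 worlds, so 3/4.

3/4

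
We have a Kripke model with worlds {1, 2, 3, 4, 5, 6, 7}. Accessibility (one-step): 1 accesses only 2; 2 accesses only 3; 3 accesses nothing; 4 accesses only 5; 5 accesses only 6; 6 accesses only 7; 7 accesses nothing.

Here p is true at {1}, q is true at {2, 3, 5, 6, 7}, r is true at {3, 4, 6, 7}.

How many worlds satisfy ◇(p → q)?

1: successors {2}; p → q there: 2:T. ✓
2: successors {3}; p → q there: 3:T. ✓
3: no successors, so ◇(p → q) fails. ✗
4: successors {5}; p → q there: 5:T. ✓
5: successors {6}; p → q there: 6:T. ✓
6: successors {7}; p → q there: 7:T. ✓
7: no successors, so ◇(p → q) fails. ✗
Satisfying worlds: {1, 2, 4, 5, 6}.

5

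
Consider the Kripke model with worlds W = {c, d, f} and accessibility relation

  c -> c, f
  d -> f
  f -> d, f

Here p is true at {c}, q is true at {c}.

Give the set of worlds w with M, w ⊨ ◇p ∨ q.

c: ◇p is T, q is T. ✓
d: ◇p is F, q is F. ✗
f: ◇p is F, q is F. ✗

{c}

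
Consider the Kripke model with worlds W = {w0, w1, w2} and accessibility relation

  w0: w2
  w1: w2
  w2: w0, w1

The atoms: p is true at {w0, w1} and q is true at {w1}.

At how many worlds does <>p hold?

1

w0: successors {w2}; p there: w2:F. ✗
w1: successors {w2}; p there: w2:F. ✗
w2: successors {w0, w1}; p there: w0:T, w1:T. ✓
Satisfying worlds: {w2}.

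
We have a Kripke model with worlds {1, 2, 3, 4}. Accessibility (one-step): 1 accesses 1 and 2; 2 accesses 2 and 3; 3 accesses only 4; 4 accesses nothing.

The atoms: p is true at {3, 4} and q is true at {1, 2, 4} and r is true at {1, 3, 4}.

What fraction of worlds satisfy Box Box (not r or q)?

1: successors {1, 2}; Box (not r or q) there: 1:T, 2:F. ✗
2: successors {2, 3}; Box (not r or q) there: 2:F, 3:T. ✗
3: successors {4}; Box (not r or q) there: 4:T. ✓
4: no successors, so Box Box (not r or q) holds vacuously. ✓
That's 2 of 4 worlds, so 2/4 = 1/2.

1/2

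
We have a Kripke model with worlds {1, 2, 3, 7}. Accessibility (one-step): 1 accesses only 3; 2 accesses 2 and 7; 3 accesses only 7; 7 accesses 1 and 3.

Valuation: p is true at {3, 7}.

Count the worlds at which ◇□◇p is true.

4

1: successors {3}; □◇p there: 3:T. ✓
2: successors {2, 7}; □◇p there: 2:T, 7:T. ✓
3: successors {7}; □◇p there: 7:T. ✓
7: successors {1, 3}; □◇p there: 1:T, 3:T. ✓
Satisfying worlds: {1, 2, 3, 7}.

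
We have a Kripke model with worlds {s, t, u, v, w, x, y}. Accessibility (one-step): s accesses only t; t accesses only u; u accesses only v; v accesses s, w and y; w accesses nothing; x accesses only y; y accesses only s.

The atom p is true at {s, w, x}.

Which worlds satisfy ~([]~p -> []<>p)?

s: []~p -> []<>p is F. ✓
t: []~p -> []<>p is F. ✓
u: []~p -> []<>p is T. ✗
v: []~p -> []<>p is T. ✗
w: []~p -> []<>p is T. ✗
x: []~p -> []<>p is T. ✗
y: []~p -> []<>p is T. ✗

{s, t}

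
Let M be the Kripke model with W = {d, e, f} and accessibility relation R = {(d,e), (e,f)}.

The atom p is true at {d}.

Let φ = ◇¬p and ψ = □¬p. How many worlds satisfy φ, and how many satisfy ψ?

2 and 3

For ◇¬p:
d: successors {e}; ¬p there: e:T. ✓
e: successors {f}; ¬p there: f:T. ✓
f: no successors, so ◇¬p fails. ✗
— 2 worlds.
For □¬p:
d: successors {e}; ¬p there: e:T. ✓
e: successors {f}; ¬p there: f:T. ✓
f: no successors, so □¬p holds vacuously. ✓
— 3 worlds.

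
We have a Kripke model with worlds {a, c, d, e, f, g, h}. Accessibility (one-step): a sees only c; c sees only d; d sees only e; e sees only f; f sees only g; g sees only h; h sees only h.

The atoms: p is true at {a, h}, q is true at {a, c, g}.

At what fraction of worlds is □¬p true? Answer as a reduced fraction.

a: successors {c}; ¬p there: c:T. ✓
c: successors {d}; ¬p there: d:T. ✓
d: successors {e}; ¬p there: e:T. ✓
e: successors {f}; ¬p there: f:T. ✓
f: successors {g}; ¬p there: g:T. ✓
g: successors {h}; ¬p there: h:F. ✗
h: successors {h}; ¬p there: h:F. ✗
That's 5 of 7 worlds, so 5/7.

5/7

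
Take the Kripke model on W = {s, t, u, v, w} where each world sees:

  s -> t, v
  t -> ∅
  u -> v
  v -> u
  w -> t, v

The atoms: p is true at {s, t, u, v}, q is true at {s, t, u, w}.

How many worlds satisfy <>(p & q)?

3

s: successors {t, v}; p & q there: t:T, v:F. ✓
t: no successors, so <>(p & q) fails. ✗
u: successors {v}; p & q there: v:F. ✗
v: successors {u}; p & q there: u:T. ✓
w: successors {t, v}; p & q there: t:T, v:F. ✓
Satisfying worlds: {s, v, w}.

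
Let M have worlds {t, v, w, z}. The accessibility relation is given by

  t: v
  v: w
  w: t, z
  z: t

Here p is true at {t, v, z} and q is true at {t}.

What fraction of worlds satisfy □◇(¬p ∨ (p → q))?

1/2

t: successors {v}; ◇(¬p ∨ (p → q)) there: v:T. ✓
v: successors {w}; ◇(¬p ∨ (p → q)) there: w:T. ✓
w: successors {t, z}; ◇(¬p ∨ (p → q)) there: t:F, z:T. ✗
z: successors {t}; ◇(¬p ∨ (p → q)) there: t:F. ✗
That's 2 of 4 worlds, so 2/4 = 1/2.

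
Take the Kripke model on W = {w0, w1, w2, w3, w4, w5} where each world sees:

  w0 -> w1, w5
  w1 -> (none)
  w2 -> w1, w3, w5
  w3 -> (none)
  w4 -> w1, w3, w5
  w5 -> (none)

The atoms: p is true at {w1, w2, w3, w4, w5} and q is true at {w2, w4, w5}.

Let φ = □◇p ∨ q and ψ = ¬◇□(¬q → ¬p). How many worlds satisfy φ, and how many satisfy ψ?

5 and 3

For □◇p ∨ q:
w0: □◇p is F, q is F. ✗
w1: □◇p is T, q is F. ✓
w2: □◇p is F, q is T. ✓
w3: □◇p is T, q is F. ✓
w4: □◇p is F, q is T. ✓
w5: □◇p is T, q is T. ✓
— 5 worlds.
For ¬◇□(¬q → ¬p):
w0: ◇□(¬q → ¬p) is T. ✗
w1: ◇□(¬q → ¬p) is F. ✓
w2: ◇□(¬q → ¬p) is T. ✗
w3: ◇□(¬q → ¬p) is F. ✓
w4: ◇□(¬q → ¬p) is T. ✗
w5: ◇□(¬q → ¬p) is F. ✓
— 3 worlds.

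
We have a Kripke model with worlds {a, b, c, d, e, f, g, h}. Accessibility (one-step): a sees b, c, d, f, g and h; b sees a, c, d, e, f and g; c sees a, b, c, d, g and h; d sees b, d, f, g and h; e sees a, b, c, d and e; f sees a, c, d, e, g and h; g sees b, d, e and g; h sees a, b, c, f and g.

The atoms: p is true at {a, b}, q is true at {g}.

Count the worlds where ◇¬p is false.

0

a: successors {b, c, d, f, g, h}; ¬p there: b:F, c:T, d:T, f:T, g:T, h:T. ✓
b: successors {a, c, d, e, f, g}; ¬p there: a:F, c:T, d:T, e:T, f:T, g:T. ✓
c: successors {a, b, c, d, g, h}; ¬p there: a:F, b:F, c:T, d:T, g:T, h:T. ✓
d: successors {b, d, f, g, h}; ¬p there: b:F, d:T, f:T, g:T, h:T. ✓
e: successors {a, b, c, d, e}; ¬p there: a:F, b:F, c:T, d:T, e:T. ✓
f: successors {a, c, d, e, g, h}; ¬p there: a:F, c:T, d:T, e:T, g:T, h:T. ✓
g: successors {b, d, e, g}; ¬p there: b:F, d:T, e:T, g:T. ✓
h: successors {a, b, c, f, g}; ¬p there: a:F, b:F, c:T, f:T, g:T. ✓
Satisfying worlds: {a, b, c, d, e, f, g, h}.
So ◇¬p fails at the other 0 worlds.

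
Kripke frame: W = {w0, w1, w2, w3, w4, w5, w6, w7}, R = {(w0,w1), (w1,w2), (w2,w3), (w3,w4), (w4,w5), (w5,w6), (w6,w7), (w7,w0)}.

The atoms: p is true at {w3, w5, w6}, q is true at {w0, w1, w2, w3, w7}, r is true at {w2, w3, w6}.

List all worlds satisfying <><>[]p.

{w0, w2, w3}

w0: successors {w1}; <>[]p there: w1:T. ✓
w1: successors {w2}; <>[]p there: w2:F. ✗
w2: successors {w3}; <>[]p there: w3:T. ✓
w3: successors {w4}; <>[]p there: w4:T. ✓
w4: successors {w5}; <>[]p there: w5:F. ✗
w5: successors {w6}; <>[]p there: w6:F. ✗
w6: successors {w7}; <>[]p there: w7:F. ✗
w7: successors {w0}; <>[]p there: w0:F. ✗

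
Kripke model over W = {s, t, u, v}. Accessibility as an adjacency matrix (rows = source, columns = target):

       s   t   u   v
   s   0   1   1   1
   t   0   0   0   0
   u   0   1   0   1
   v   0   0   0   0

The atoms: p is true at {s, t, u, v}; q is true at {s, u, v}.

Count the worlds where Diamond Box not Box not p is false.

s: successors {t, u, v}; Box not Box not p there: t:T, u:F, v:T. ✓
t: no successors, so Diamond Box not Box not p fails. ✗
u: successors {t, v}; Box not Box not p there: t:T, v:T. ✓
v: no successors, so Diamond Box not Box not p fails. ✗
Satisfying worlds: {s, u}.
So Diamond Box not Box not p fails at the other 2 worlds.

2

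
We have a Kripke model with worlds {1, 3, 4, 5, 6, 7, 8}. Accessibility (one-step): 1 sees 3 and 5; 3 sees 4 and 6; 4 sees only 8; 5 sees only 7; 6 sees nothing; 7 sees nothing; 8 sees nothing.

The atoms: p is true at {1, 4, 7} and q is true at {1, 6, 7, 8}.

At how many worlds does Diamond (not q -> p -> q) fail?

3

1: successors {3, 5}; not q -> p -> q there: 3:T, 5:T. ✓
3: successors {4, 6}; not q -> p -> q there: 4:F, 6:T. ✓
4: successors {8}; not q -> p -> q there: 8:T. ✓
5: successors {7}; not q -> p -> q there: 7:T. ✓
6: no successors, so Diamond (not q -> p -> q) fails. ✗
7: no successors, so Diamond (not q -> p -> q) fails. ✗
8: no successors, so Diamond (not q -> p -> q) fails. ✗
Satisfying worlds: {1, 3, 4, 5}.
So Diamond (not q -> p -> q) fails at the other 3 worlds.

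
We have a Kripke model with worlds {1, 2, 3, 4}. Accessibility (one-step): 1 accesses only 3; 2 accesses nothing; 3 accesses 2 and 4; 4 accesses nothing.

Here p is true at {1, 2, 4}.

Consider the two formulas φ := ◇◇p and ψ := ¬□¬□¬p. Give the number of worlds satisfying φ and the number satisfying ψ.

For ◇◇p:
1: successors {3}; ◇p there: 3:T. ✓
2: no successors, so ◇◇p fails. ✗
3: successors {2, 4}; ◇p there: 2:F, 4:F. ✗
4: no successors, so ◇◇p fails. ✗
— 1 world.
For ¬□¬□¬p:
1: □¬□¬p is T. ✗
2: □¬□¬p is T. ✗
3: □¬□¬p is F. ✓
4: □¬□¬p is T. ✗
— 1 world.

1 and 1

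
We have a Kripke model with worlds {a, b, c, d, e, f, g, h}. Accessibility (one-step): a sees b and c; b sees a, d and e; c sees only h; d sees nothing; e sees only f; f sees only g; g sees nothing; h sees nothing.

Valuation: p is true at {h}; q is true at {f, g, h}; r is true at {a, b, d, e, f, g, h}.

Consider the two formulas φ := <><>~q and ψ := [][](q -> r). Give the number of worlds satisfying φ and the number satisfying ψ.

2 and 8

For <><>~q:
a: successors {b, c}; <>~q there: b:T, c:F. ✓
b: successors {a, d, e}; <>~q there: a:T, d:F, e:F. ✓
c: successors {h}; <>~q there: h:F. ✗
d: no successors, so <><>~q fails. ✗
e: successors {f}; <>~q there: f:F. ✗
f: successors {g}; <>~q there: g:F. ✗
g: no successors, so <><>~q fails. ✗
h: no successors, so <><>~q fails. ✗
— 2 worlds.
For [][](q -> r):
a: successors {b, c}; [](q -> r) there: b:T, c:T. ✓
b: successors {a, d, e}; [](q -> r) there: a:T, d:T, e:T. ✓
c: successors {h}; [](q -> r) there: h:T. ✓
d: no successors, so [][](q -> r) holds vacuously. ✓
e: successors {f}; [](q -> r) there: f:T. ✓
f: successors {g}; [](q -> r) there: g:T. ✓
g: no successors, so [][](q -> r) holds vacuously. ✓
h: no successors, so [][](q -> r) holds vacuously. ✓
— 8 worlds.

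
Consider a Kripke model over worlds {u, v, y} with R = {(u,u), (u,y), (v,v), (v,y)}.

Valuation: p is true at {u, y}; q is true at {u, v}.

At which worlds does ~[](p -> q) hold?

u: [](p -> q) is F. ✓
v: [](p -> q) is F. ✓
y: [](p -> q) is T. ✗

{u, v}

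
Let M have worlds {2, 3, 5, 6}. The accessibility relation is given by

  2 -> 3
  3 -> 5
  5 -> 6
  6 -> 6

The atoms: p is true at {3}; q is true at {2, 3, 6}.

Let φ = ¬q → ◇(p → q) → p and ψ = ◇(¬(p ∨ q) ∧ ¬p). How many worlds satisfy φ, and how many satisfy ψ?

For ¬q → ◇(p → q) → p:
2: ¬q is F, ◇(p → q) → p is F. ✓
3: ¬q is F, ◇(p → q) → p is T. ✓
5: ¬q is T, ◇(p → q) → p is F. ✗
6: ¬q is F, ◇(p → q) → p is F. ✓
— 3 worlds.
For ◇(¬(p ∨ q) ∧ ¬p):
2: successors {3}; ¬(p ∨ q) ∧ ¬p there: 3:F. ✗
3: successors {5}; ¬(p ∨ q) ∧ ¬p there: 5:T. ✓
5: successors {6}; ¬(p ∨ q) ∧ ¬p there: 6:F. ✗
6: successors {6}; ¬(p ∨ q) ∧ ¬p there: 6:F. ✗
— 1 world.

3 and 1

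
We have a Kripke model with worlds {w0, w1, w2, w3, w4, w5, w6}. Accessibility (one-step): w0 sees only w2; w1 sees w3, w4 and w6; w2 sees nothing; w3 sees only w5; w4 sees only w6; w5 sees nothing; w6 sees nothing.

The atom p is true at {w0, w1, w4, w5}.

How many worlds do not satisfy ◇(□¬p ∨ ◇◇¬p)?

3

w0: successors {w2}; □¬p ∨ ◇◇¬p there: w2:T. ✓
w1: successors {w3, w4, w6}; □¬p ∨ ◇◇¬p there: w3:F, w4:T, w6:T. ✓
w2: no successors, so ◇(□¬p ∨ ◇◇¬p) fails. ✗
w3: successors {w5}; □¬p ∨ ◇◇¬p there: w5:T. ✓
w4: successors {w6}; □¬p ∨ ◇◇¬p there: w6:T. ✓
w5: no successors, so ◇(□¬p ∨ ◇◇¬p) fails. ✗
w6: no successors, so ◇(□¬p ∨ ◇◇¬p) fails. ✗
Satisfying worlds: {w0, w1, w3, w4}.
So ◇(□¬p ∨ ◇◇¬p) fails at the other 3 worlds.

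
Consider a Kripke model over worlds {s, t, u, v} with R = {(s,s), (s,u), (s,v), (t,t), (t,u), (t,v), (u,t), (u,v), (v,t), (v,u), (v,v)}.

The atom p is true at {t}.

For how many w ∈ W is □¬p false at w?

s: successors {s, u, v}; ¬p there: s:T, u:T, v:T. ✓
t: successors {t, u, v}; ¬p there: t:F, u:T, v:T. ✗
u: successors {t, v}; ¬p there: t:F, v:T. ✗
v: successors {t, u, v}; ¬p there: t:F, u:T, v:T. ✗
Satisfying worlds: {s}.
So □¬p fails at the other 3 worlds.

3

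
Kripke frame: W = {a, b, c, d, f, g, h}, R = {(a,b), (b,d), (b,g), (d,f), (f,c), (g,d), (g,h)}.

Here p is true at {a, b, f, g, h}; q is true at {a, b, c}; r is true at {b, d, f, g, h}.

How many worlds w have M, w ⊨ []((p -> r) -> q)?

a: successors {b}; (p -> r) -> q there: b:T. ✓
b: successors {d, g}; (p -> r) -> q there: d:F, g:F. ✗
c: no successors, so []((p -> r) -> q) holds vacuously. ✓
d: successors {f}; (p -> r) -> q there: f:F. ✗
f: successors {c}; (p -> r) -> q there: c:T. ✓
g: successors {d, h}; (p -> r) -> q there: d:F, h:F. ✗
h: no successors, so []((p -> r) -> q) holds vacuously. ✓
Satisfying worlds: {a, c, f, h}.

4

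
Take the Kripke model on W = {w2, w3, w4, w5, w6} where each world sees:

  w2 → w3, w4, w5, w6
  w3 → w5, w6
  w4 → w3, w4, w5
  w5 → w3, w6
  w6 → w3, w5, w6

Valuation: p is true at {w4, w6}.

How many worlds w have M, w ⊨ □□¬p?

w2: successors {w3, w4, w5, w6}; □¬p there: w3:F, w4:F, w5:F, w6:F. ✗
w3: successors {w5, w6}; □¬p there: w5:F, w6:F. ✗
w4: successors {w3, w4, w5}; □¬p there: w3:F, w4:F, w5:F. ✗
w5: successors {w3, w6}; □¬p there: w3:F, w6:F. ✗
w6: successors {w3, w5, w6}; □¬p there: w3:F, w5:F, w6:F. ✗
Satisfying worlds: ∅.

0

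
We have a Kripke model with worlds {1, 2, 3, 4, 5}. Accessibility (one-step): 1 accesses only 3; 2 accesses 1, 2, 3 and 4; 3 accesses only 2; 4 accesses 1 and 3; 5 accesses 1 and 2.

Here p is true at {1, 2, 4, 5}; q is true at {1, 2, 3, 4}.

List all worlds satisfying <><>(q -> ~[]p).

{1, 2, 3, 4, 5}

1: successors {3}; <>(q -> ~[]p) there: 3:T. ✓
2: successors {1, 2, 3, 4}; <>(q -> ~[]p) there: 1:F, 2:T, 3:T, 4:T. ✓
3: successors {2}; <>(q -> ~[]p) there: 2:T. ✓
4: successors {1, 3}; <>(q -> ~[]p) there: 1:F, 3:T. ✓
5: successors {1, 2}; <>(q -> ~[]p) there: 1:F, 2:T. ✓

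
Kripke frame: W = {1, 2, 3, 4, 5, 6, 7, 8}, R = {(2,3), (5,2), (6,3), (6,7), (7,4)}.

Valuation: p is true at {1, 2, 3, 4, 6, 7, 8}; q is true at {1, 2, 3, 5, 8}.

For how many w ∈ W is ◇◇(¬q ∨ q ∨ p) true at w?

1: no successors, so ◇◇(¬q ∨ q ∨ p) fails. ✗
2: successors {3}; ◇(¬q ∨ q ∨ p) there: 3:F. ✗
3: no successors, so ◇◇(¬q ∨ q ∨ p) fails. ✗
4: no successors, so ◇◇(¬q ∨ q ∨ p) fails. ✗
5: successors {2}; ◇(¬q ∨ q ∨ p) there: 2:T. ✓
6: successors {3, 7}; ◇(¬q ∨ q ∨ p) there: 3:F, 7:T. ✓
7: successors {4}; ◇(¬q ∨ q ∨ p) there: 4:F. ✗
8: no successors, so ◇◇(¬q ∨ q ∨ p) fails. ✗
Satisfying worlds: {5, 6}.

2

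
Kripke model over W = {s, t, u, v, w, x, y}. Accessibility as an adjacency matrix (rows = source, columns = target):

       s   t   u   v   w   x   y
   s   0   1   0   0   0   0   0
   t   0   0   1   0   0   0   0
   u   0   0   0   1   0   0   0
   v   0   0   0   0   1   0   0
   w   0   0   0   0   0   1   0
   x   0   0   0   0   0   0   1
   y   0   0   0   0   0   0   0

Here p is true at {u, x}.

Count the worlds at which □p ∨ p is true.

s: □p is F, p is F. ✗
t: □p is T, p is F. ✓
u: □p is F, p is T. ✓
v: □p is F, p is F. ✗
w: □p is T, p is F. ✓
x: □p is F, p is T. ✓
y: □p is T, p is F. ✓
Satisfying worlds: {t, u, w, x, y}.

5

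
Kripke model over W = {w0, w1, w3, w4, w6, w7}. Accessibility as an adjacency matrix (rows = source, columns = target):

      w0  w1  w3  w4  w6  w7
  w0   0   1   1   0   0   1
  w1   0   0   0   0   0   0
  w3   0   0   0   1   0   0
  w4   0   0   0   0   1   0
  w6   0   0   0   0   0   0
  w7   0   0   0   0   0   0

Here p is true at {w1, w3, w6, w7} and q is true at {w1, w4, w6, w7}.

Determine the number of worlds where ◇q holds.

3

w0: successors {w1, w3, w7}; q there: w1:T, w3:F, w7:T. ✓
w1: no successors, so ◇q fails. ✗
w3: successors {w4}; q there: w4:T. ✓
w4: successors {w6}; q there: w6:T. ✓
w6: no successors, so ◇q fails. ✗
w7: no successors, so ◇q fails. ✗
Satisfying worlds: {w0, w3, w4}.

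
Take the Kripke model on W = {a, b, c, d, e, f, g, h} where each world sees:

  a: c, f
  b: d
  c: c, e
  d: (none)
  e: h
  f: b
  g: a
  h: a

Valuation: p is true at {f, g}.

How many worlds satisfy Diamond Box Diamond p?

2

a: successors {c, f}; Box Diamond p there: c:F, f:F. ✗
b: successors {d}; Box Diamond p there: d:T. ✓
c: successors {c, e}; Box Diamond p there: c:F, e:F. ✗
d: no successors, so Diamond Box Diamond p fails. ✗
e: successors {h}; Box Diamond p there: h:T. ✓
f: successors {b}; Box Diamond p there: b:F. ✗
g: successors {a}; Box Diamond p there: a:F. ✗
h: successors {a}; Box Diamond p there: a:F. ✗
Satisfying worlds: {b, e}.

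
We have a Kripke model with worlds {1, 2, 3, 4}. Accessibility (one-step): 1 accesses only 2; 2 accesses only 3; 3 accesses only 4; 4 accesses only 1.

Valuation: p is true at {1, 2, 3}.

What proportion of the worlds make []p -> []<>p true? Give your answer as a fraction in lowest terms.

1: []p is T, []<>p is T. ✓
2: []p is T, []<>p is F. ✗
3: []p is F, []<>p is T. ✓
4: []p is T, []<>p is T. ✓
That's 3 of 4 worlds, so 3/4.

3/4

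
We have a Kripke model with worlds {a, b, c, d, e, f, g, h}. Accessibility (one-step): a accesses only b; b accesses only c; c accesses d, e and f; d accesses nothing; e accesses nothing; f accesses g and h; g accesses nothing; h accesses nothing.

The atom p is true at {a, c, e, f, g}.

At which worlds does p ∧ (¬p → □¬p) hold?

{a, c, e, f, g}

a: p is T, ¬p → □¬p is T. ✓
b: p is F, ¬p → □¬p is F. ✗
c: p is T, ¬p → □¬p is T. ✓
d: p is F, ¬p → □¬p is T. ✗
e: p is T, ¬p → □¬p is T. ✓
f: p is T, ¬p → □¬p is T. ✓
g: p is T, ¬p → □¬p is T. ✓
h: p is F, ¬p → □¬p is T. ✗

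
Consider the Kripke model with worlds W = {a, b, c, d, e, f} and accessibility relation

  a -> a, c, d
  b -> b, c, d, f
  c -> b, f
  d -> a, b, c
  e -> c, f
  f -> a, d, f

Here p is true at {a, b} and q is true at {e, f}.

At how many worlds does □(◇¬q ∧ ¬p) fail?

a: successors {a, c, d}; ◇¬q ∧ ¬p there: a:F, c:T, d:T. ✗
b: successors {b, c, d, f}; ◇¬q ∧ ¬p there: b:F, c:T, d:T, f:T. ✗
c: successors {b, f}; ◇¬q ∧ ¬p there: b:F, f:T. ✗
d: successors {a, b, c}; ◇¬q ∧ ¬p there: a:F, b:F, c:T. ✗
e: successors {c, f}; ◇¬q ∧ ¬p there: c:T, f:T. ✓
f: successors {a, d, f}; ◇¬q ∧ ¬p there: a:F, d:T, f:T. ✗
Satisfying worlds: {e}.
So □(◇¬q ∧ ¬p) fails at the other 5 worlds.

5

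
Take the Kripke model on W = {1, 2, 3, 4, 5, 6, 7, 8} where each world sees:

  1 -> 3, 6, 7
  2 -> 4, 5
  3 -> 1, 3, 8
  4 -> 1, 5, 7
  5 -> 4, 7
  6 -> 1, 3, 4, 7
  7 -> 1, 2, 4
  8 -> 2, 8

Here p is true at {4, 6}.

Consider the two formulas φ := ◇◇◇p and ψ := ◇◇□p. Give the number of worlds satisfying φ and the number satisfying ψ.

8 and 0

For ◇◇◇p:
1: successors {3, 6, 7}; ◇◇p there: 3:T, 6:T, 7:T. ✓
2: successors {4, 5}; ◇◇p there: 4:T, 5:T. ✓
3: successors {1, 3, 8}; ◇◇p there: 1:T, 3:T, 8:T. ✓
4: successors {1, 5, 7}; ◇◇p there: 1:T, 5:T, 7:T. ✓
5: successors {4, 7}; ◇◇p there: 4:T, 7:T. ✓
6: successors {1, 3, 4, 7}; ◇◇p there: 1:T, 3:T, 4:T, 7:T. ✓
7: successors {1, 2, 4}; ◇◇p there: 1:T, 2:T, 4:T. ✓
8: successors {2, 8}; ◇◇p there: 2:T, 8:T. ✓
— 8 worlds.
For ◇◇□p:
1: successors {3, 6, 7}; ◇□p there: 3:F, 6:F, 7:F. ✗
2: successors {4, 5}; ◇□p there: 4:F, 5:F. ✗
3: successors {1, 3, 8}; ◇□p there: 1:F, 3:F, 8:F. ✗
4: successors {1, 5, 7}; ◇□p there: 1:F, 5:F, 7:F. ✗
5: successors {4, 7}; ◇□p there: 4:F, 7:F. ✗
6: successors {1, 3, 4, 7}; ◇□p there: 1:F, 3:F, 4:F, 7:F. ✗
7: successors {1, 2, 4}; ◇□p there: 1:F, 2:F, 4:F. ✗
8: successors {2, 8}; ◇□p there: 2:F, 8:F. ✗
— 0 worlds.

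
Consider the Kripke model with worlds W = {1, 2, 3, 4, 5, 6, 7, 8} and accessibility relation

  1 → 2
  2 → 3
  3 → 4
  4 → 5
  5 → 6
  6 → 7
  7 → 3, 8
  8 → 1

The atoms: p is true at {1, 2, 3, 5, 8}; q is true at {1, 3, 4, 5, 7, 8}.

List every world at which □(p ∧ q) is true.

1: successors {2}; p ∧ q there: 2:F. ✗
2: successors {3}; p ∧ q there: 3:T. ✓
3: successors {4}; p ∧ q there: 4:F. ✗
4: successors {5}; p ∧ q there: 5:T. ✓
5: successors {6}; p ∧ q there: 6:F. ✗
6: successors {7}; p ∧ q there: 7:F. ✗
7: successors {3, 8}; p ∧ q there: 3:T, 8:T. ✓
8: successors {1}; p ∧ q there: 1:T. ✓

{2, 4, 7, 8}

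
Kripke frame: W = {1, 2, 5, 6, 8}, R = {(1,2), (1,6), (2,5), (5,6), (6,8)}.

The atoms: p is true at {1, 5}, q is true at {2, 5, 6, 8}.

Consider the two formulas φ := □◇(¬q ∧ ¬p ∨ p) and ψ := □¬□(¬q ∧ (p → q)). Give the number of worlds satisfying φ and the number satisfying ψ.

1 and 4

For □◇(¬q ∧ ¬p ∨ p):
1: successors {2, 6}; ◇(¬q ∧ ¬p ∨ p) there: 2:T, 6:F. ✗
2: successors {5}; ◇(¬q ∧ ¬p ∨ p) there: 5:F. ✗
5: successors {6}; ◇(¬q ∧ ¬p ∨ p) there: 6:F. ✗
6: successors {8}; ◇(¬q ∧ ¬p ∨ p) there: 8:F. ✗
8: no successors, so □◇(¬q ∧ ¬p ∨ p) holds vacuously. ✓
— 1 world.
For □¬□(¬q ∧ (p → q)):
1: successors {2, 6}; ¬□(¬q ∧ (p → q)) there: 2:T, 6:T. ✓
2: successors {5}; ¬□(¬q ∧ (p → q)) there: 5:T. ✓
5: successors {6}; ¬□(¬q ∧ (p → q)) there: 6:T. ✓
6: successors {8}; ¬□(¬q ∧ (p → q)) there: 8:F. ✗
8: no successors, so □¬□(¬q ∧ (p → q)) holds vacuously. ✓
— 4 worlds.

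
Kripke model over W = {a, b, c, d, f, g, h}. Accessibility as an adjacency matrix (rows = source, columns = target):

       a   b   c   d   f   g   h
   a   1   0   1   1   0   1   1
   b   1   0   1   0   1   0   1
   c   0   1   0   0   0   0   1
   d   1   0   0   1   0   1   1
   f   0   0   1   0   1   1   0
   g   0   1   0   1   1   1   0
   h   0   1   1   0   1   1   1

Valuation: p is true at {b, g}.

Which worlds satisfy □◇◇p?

{a, b, c, d, f, g, h}

a: successors {a, c, d, g, h}; ◇◇p there: a:T, c:T, d:T, g:T, h:T. ✓
b: successors {a, c, f, h}; ◇◇p there: a:T, c:T, f:T, h:T. ✓
c: successors {b, h}; ◇◇p there: b:T, h:T. ✓
d: successors {a, d, g, h}; ◇◇p there: a:T, d:T, g:T, h:T. ✓
f: successors {c, f, g}; ◇◇p there: c:T, f:T, g:T. ✓
g: successors {b, d, f, g}; ◇◇p there: b:T, d:T, f:T, g:T. ✓
h: successors {b, c, f, g, h}; ◇◇p there: b:T, c:T, f:T, g:T, h:T. ✓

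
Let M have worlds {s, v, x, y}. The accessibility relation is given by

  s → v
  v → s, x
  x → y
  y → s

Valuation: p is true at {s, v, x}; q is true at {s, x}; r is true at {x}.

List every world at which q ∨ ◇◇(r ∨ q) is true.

s: q is T, ◇◇(r ∨ q) is T. ✓
v: q is F, ◇◇(r ∨ q) is F. ✗
x: q is T, ◇◇(r ∨ q) is T. ✓
y: q is F, ◇◇(r ∨ q) is F. ✗

{s, x}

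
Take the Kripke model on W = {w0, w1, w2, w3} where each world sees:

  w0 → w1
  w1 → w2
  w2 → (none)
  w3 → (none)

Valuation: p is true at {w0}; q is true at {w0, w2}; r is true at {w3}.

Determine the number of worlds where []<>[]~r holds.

w0: successors {w1}; <>[]~r there: w1:T. ✓
w1: successors {w2}; <>[]~r there: w2:F. ✗
w2: no successors, so []<>[]~r holds vacuously. ✓
w3: no successors, so []<>[]~r holds vacuously. ✓
Satisfying worlds: {w0, w2, w3}.

3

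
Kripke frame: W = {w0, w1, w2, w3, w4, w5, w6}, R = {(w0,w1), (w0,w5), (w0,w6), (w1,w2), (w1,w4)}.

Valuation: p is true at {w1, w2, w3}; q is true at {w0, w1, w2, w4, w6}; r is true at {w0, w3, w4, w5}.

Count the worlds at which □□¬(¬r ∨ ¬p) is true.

6

w0: successors {w1, w5, w6}; □¬(¬r ∨ ¬p) there: w1:F, w5:T, w6:T. ✗
w1: successors {w2, w4}; □¬(¬r ∨ ¬p) there: w2:T, w4:T. ✓
w2: no successors, so □□¬(¬r ∨ ¬p) holds vacuously. ✓
w3: no successors, so □□¬(¬r ∨ ¬p) holds vacuously. ✓
w4: no successors, so □□¬(¬r ∨ ¬p) holds vacuously. ✓
w5: no successors, so □□¬(¬r ∨ ¬p) holds vacuously. ✓
w6: no successors, so □□¬(¬r ∨ ¬p) holds vacuously. ✓
Satisfying worlds: {w1, w2, w3, w4, w5, w6}.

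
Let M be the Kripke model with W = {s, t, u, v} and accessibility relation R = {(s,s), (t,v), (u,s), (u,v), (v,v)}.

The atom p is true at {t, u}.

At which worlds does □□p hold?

s: successors {s}; □p there: s:F. ✗
t: successors {v}; □p there: v:F. ✗
u: successors {s, v}; □p there: s:F, v:F. ✗
v: successors {v}; □p there: v:F. ✗

∅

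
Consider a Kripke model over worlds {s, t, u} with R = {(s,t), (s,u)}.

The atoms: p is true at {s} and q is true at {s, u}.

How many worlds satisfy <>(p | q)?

s: successors {t, u}; p | q there: t:F, u:T. ✓
t: no successors, so <>(p | q) fails. ✗
u: no successors, so <>(p | q) fails. ✗
Satisfying worlds: {s}.

1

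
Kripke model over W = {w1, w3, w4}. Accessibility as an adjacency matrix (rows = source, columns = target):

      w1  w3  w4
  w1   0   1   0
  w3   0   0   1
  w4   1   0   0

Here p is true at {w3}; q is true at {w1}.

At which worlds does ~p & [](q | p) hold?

{w1, w4}

w1: ~p is T, [](q | p) is T. ✓
w3: ~p is F, [](q | p) is F. ✗
w4: ~p is T, [](q | p) is T. ✓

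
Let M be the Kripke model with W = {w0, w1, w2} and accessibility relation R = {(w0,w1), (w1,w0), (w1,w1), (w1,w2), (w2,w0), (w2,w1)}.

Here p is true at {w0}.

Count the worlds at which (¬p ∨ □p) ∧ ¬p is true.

w0: ¬p ∨ □p is F, ¬p is F. ✗
w1: ¬p ∨ □p is T, ¬p is T. ✓
w2: ¬p ∨ □p is T, ¬p is T. ✓
Satisfying worlds: {w1, w2}.

2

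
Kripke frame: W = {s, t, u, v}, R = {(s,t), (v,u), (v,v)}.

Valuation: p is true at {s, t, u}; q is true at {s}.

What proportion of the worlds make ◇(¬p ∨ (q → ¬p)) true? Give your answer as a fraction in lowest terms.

s: successors {t}; ¬p ∨ (q → ¬p) there: t:T. ✓
t: no successors, so ◇(¬p ∨ (q → ¬p)) fails. ✗
u: no successors, so ◇(¬p ∨ (q → ¬p)) fails. ✗
v: successors {u, v}; ¬p ∨ (q → ¬p) there: u:T, v:T. ✓
That's 2 of 4 worlds, so 2/4 = 1/2.

1/2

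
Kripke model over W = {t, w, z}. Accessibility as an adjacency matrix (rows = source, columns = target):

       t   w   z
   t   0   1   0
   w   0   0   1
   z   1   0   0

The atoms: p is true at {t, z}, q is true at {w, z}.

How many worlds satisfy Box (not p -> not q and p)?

2

t: successors {w}; not p -> not q and p there: w:F. ✗
w: successors {z}; not p -> not q and p there: z:T. ✓
z: successors {t}; not p -> not q and p there: t:T. ✓
Satisfying worlds: {w, z}.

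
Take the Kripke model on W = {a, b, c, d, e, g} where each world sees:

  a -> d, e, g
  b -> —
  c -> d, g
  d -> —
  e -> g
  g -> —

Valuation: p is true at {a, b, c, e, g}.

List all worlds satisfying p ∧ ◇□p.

{a, c, e}

a: p is T, ◇□p is T. ✓
b: p is T, ◇□p is F. ✗
c: p is T, ◇□p is T. ✓
d: p is F, ◇□p is F. ✗
e: p is T, ◇□p is T. ✓
g: p is T, ◇□p is F. ✗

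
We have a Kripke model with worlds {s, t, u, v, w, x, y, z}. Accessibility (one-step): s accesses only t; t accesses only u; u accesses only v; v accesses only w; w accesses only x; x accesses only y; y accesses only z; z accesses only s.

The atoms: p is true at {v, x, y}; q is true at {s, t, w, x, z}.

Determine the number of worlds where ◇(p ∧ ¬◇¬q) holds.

2

s: successors {t}; p ∧ ¬◇¬q there: t:F. ✗
t: successors {u}; p ∧ ¬◇¬q there: u:F. ✗
u: successors {v}; p ∧ ¬◇¬q there: v:T. ✓
v: successors {w}; p ∧ ¬◇¬q there: w:F. ✗
w: successors {x}; p ∧ ¬◇¬q there: x:F. ✗
x: successors {y}; p ∧ ¬◇¬q there: y:T. ✓
y: successors {z}; p ∧ ¬◇¬q there: z:F. ✗
z: successors {s}; p ∧ ¬◇¬q there: s:F. ✗
Satisfying worlds: {u, x}.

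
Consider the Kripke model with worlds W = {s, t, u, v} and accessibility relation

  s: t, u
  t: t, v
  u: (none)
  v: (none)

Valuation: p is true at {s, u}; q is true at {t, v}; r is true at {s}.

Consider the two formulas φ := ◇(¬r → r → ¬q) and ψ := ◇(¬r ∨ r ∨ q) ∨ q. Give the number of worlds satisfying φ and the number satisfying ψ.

For ◇(¬r → r → ¬q):
s: successors {t, u}; ¬r → r → ¬q there: t:T, u:T. ✓
t: successors {t, v}; ¬r → r → ¬q there: t:T, v:T. ✓
u: no successors, so ◇(¬r → r → ¬q) fails. ✗
v: no successors, so ◇(¬r → r → ¬q) fails. ✗
— 2 worlds.
For ◇(¬r ∨ r ∨ q) ∨ q:
s: ◇(¬r ∨ r ∨ q) is T, q is F. ✓
t: ◇(¬r ∨ r ∨ q) is T, q is T. ✓
u: ◇(¬r ∨ r ∨ q) is F, q is F. ✗
v: ◇(¬r ∨ r ∨ q) is F, q is T. ✓
— 3 worlds.

2 and 3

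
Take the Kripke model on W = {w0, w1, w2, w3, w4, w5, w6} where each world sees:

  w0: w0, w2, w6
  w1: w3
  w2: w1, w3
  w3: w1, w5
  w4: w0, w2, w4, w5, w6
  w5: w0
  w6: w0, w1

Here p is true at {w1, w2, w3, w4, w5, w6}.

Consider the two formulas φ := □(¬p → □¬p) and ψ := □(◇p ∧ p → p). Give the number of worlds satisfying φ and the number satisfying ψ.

3 and 7

For □(¬p → □¬p):
w0: successors {w0, w2, w6}; ¬p → □¬p there: w0:F, w2:T, w6:T. ✗
w1: successors {w3}; ¬p → □¬p there: w3:T. ✓
w2: successors {w1, w3}; ¬p → □¬p there: w1:T, w3:T. ✓
w3: successors {w1, w5}; ¬p → □¬p there: w1:T, w5:T. ✓
w4: successors {w0, w2, w4, w5, w6}; ¬p → □¬p there: w0:F, w2:T, w4:T, w5:T, w6:T. ✗
w5: successors {w0}; ¬p → □¬p there: w0:F. ✗
w6: successors {w0, w1}; ¬p → □¬p there: w0:F, w1:T. ✗
— 3 worlds.
For □(◇p ∧ p → p):
w0: successors {w0, w2, w6}; ◇p ∧ p → p there: w0:T, w2:T, w6:T. ✓
w1: successors {w3}; ◇p ∧ p → p there: w3:T. ✓
w2: successors {w1, w3}; ◇p ∧ p → p there: w1:T, w3:T. ✓
w3: successors {w1, w5}; ◇p ∧ p → p there: w1:T, w5:T. ✓
w4: successors {w0, w2, w4, w5, w6}; ◇p ∧ p → p there: w0:T, w2:T, w4:T, w5:T, w6:T. ✓
w5: successors {w0}; ◇p ∧ p → p there: w0:T. ✓
w6: successors {w0, w1}; ◇p ∧ p → p there: w0:T, w1:T. ✓
— 7 worlds.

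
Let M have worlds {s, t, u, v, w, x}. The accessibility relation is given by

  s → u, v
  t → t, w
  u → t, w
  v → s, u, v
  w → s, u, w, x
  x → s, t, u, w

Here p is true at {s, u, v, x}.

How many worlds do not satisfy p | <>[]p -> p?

s: p | <>[]p is T, p is T. ✓
t: p | <>[]p is F, p is F. ✓
u: p | <>[]p is T, p is T. ✓
v: p | <>[]p is T, p is T. ✓
w: p | <>[]p is T, p is F. ✗
x: p | <>[]p is T, p is T. ✓
Satisfying worlds: {s, t, u, v, x}.
So p | <>[]p -> p fails at the other 1 world.

1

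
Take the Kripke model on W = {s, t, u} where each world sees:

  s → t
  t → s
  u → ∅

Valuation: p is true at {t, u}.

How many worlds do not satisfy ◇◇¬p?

s: successors {t}; ◇¬p there: t:T. ✓
t: successors {s}; ◇¬p there: s:F. ✗
u: no successors, so ◇◇¬p fails. ✗
Satisfying worlds: {s}.
So ◇◇¬p fails at the other 2 worlds.

2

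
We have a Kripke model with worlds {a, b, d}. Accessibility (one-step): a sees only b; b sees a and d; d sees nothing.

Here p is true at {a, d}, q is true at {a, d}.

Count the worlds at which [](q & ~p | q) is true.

2

a: successors {b}; q & ~p | q there: b:F. ✗
b: successors {a, d}; q & ~p | q there: a:T, d:T. ✓
d: no successors, so [](q & ~p | q) holds vacuously. ✓
Satisfying worlds: {b, d}.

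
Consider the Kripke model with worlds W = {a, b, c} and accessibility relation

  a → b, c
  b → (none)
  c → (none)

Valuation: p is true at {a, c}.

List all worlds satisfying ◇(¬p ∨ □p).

{a}

a: successors {b, c}; ¬p ∨ □p there: b:T, c:T. ✓
b: no successors, so ◇(¬p ∨ □p) fails. ✗
c: no successors, so ◇(¬p ∨ □p) fails. ✗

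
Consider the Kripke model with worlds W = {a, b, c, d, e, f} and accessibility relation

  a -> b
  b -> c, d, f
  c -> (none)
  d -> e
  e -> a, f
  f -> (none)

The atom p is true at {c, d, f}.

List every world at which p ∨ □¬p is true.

{a, c, d, f}

a: p is F, □¬p is T. ✓
b: p is F, □¬p is F. ✗
c: p is T, □¬p is T. ✓
d: p is T, □¬p is T. ✓
e: p is F, □¬p is F. ✗
f: p is T, □¬p is T. ✓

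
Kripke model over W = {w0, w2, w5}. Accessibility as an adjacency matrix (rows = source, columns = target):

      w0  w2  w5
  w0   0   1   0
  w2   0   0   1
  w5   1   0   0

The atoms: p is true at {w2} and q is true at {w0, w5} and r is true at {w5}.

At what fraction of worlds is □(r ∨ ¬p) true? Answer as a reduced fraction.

w0: successors {w2}; r ∨ ¬p there: w2:F. ✗
w2: successors {w5}; r ∨ ¬p there: w5:T. ✓
w5: successors {w0}; r ∨ ¬p there: w0:T. ✓
That's 2 of 3 worlds, so 2/3.

2/3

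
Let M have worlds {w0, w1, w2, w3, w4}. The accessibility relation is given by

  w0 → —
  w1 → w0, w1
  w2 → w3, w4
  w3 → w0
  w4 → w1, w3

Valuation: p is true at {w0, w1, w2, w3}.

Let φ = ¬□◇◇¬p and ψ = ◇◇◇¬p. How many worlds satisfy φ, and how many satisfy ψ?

4 and 0

For ¬□◇◇¬p:
w0: □◇◇¬p is T. ✗
w1: □◇◇¬p is F. ✓
w2: □◇◇¬p is F. ✓
w3: □◇◇¬p is F. ✓
w4: □◇◇¬p is F. ✓
— 4 worlds.
For ◇◇◇¬p:
w0: no successors, so ◇◇◇¬p fails. ✗
w1: successors {w0, w1}; ◇◇¬p there: w0:F, w1:F. ✗
w2: successors {w3, w4}; ◇◇¬p there: w3:F, w4:F. ✗
w3: successors {w0}; ◇◇¬p there: w0:F. ✗
w4: successors {w1, w3}; ◇◇¬p there: w1:F, w3:F. ✗
— 0 worlds.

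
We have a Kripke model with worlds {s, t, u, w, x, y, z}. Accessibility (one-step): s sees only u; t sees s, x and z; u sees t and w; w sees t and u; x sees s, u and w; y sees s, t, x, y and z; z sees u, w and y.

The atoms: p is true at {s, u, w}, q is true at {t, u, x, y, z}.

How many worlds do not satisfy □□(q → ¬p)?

s: successors {u}; □(q → ¬p) there: u:T. ✓
t: successors {s, x, z}; □(q → ¬p) there: s:F, x:F, z:F. ✗
u: successors {t, w}; □(q → ¬p) there: t:T, w:F. ✗
w: successors {t, u}; □(q → ¬p) there: t:T, u:T. ✓
x: successors {s, u, w}; □(q → ¬p) there: s:F, u:T, w:F. ✗
y: successors {s, t, x, y, z}; □(q → ¬p) there: s:F, t:T, x:F, y:T, z:F. ✗
z: successors {u, w, y}; □(q → ¬p) there: u:T, w:F, y:T. ✗
Satisfying worlds: {s, w}.
So □□(q → ¬p) fails at the other 5 worlds.

5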